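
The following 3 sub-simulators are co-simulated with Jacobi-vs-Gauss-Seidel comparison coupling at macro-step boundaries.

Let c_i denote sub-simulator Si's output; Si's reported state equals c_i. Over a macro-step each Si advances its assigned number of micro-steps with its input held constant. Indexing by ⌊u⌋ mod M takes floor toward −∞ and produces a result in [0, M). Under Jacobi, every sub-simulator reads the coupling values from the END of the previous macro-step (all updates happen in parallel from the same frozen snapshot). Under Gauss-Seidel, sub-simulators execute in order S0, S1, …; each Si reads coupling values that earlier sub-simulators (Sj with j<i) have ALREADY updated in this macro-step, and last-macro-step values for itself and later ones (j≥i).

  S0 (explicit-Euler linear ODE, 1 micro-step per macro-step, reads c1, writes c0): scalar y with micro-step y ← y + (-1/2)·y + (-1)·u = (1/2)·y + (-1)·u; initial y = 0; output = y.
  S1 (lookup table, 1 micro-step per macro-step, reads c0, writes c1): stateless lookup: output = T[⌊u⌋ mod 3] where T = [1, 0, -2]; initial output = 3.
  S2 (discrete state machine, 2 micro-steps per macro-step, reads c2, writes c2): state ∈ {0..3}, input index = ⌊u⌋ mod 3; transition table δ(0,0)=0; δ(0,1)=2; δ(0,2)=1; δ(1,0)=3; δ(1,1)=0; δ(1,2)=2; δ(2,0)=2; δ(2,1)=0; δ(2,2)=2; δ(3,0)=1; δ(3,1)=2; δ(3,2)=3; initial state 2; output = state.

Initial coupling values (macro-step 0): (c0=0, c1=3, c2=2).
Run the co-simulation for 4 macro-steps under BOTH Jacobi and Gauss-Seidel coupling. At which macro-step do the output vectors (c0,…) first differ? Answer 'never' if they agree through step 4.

first divergence at macro-step: never

[Jacobi] macro 1: S0 reads c1=3 → after 1×micro: -3; S1 reads c0=0 → after 1×micro: 1; S2 reads c2=2 → after 2×micro: 2 ⇒ (c0=-3, c1=1, c2=2)
[Jacobi] macro 2: S0 reads c1=1 → after 1×micro: -5/2; S1 reads c0=-3 → after 1×micro: 1; S2 reads c2=2 → after 2×micro: 2 ⇒ (c0=-5/2, c1=1, c2=2)
[Jacobi] macro 3: S0 reads c1=1 → after 1×micro: -9/4; S1 reads c0=-5/2 → after 1×micro: 1; S2 reads c2=2 → after 2×micro: 2 ⇒ (c0=-9/4, c1=1, c2=2)
[Jacobi] macro 4: S0 reads c1=1 → after 1×micro: -17/8; S1 reads c0=-9/4 → after 1×micro: 1; S2 reads c2=2 → after 2×micro: 2 ⇒ (c0=-17/8, c1=1, c2=2)
[Gauss-Seidel] macro 1: S0 reads c1=3 → after 1×micro: -3; S1 reads c0=-3 → after 1×micro: 1; S2 reads c2=2 → after 2×micro: 2 ⇒ (c0=-3, c1=1, c2=2)
[Gauss-Seidel] macro 2: S0 reads c1=1 → after 1×micro: -5/2; S1 reads c0=-5/2 → after 1×micro: 1; S2 reads c2=2 → after 2×micro: 2 ⇒ (c0=-5/2, c1=1, c2=2)
[Gauss-Seidel] macro 3: S0 reads c1=1 → after 1×micro: -9/4; S1 reads c0=-9/4 → after 1×micro: 1; S2 reads c2=2 → after 2×micro: 2 ⇒ (c0=-9/4, c1=1, c2=2)
[Gauss-Seidel] macro 4: S0 reads c1=1 → after 1×micro: -17/8; S1 reads c0=-17/8 → after 1×micro: 1; S2 reads c2=2 → after 2×micro: 2 ⇒ (c0=-17/8, c1=1, c2=2)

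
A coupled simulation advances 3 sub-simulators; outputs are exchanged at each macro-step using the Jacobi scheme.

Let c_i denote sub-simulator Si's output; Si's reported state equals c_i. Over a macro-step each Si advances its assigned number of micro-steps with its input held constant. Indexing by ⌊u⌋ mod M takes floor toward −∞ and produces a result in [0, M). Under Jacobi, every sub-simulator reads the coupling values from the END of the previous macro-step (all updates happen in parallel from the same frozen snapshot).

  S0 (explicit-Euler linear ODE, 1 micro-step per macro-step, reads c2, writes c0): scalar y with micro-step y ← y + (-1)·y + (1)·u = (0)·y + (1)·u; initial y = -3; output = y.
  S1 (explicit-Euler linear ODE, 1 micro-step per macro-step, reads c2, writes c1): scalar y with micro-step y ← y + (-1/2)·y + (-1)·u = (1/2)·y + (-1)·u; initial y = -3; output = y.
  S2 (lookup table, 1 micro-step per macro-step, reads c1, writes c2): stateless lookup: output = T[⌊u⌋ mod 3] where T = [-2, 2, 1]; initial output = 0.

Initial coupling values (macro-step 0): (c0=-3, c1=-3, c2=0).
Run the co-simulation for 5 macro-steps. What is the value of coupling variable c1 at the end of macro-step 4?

macro 1: S0 reads c2=0 → after 1×micro: 0; S1 reads c2=0 → after 1×micro: -3/2; S2 reads c1=-3 → after 1×micro: -2 ⇒ (c0=0, c1=-3/2, c2=-2)
macro 2: S0 reads c2=-2 → after 1×micro: -2; S1 reads c2=-2 → after 1×micro: 5/4; S2 reads c1=-3/2 → after 1×micro: 2 ⇒ (c0=-2, c1=5/4, c2=2)
macro 3: S0 reads c2=2 → after 1×micro: 2; S1 reads c2=2 → after 1×micro: -11/8; S2 reads c1=5/4 → after 1×micro: 2 ⇒ (c0=2, c1=-11/8, c2=2)
macro 4: S0 reads c2=2 → after 1×micro: 2; S1 reads c2=2 → after 1×micro: -43/16; S2 reads c1=-11/8 → after 1×micro: 2 ⇒ (c0=2, c1=-43/16, c2=2)
macro 5: S0 reads c2=2 → after 1×micro: 2; S1 reads c2=2 → after 1×micro: -107/32; S2 reads c1=-43/16 → after 1×micro: -2 ⇒ (c0=2, c1=-107/32, c2=-2)

c1 at macro-step 4 = -43/16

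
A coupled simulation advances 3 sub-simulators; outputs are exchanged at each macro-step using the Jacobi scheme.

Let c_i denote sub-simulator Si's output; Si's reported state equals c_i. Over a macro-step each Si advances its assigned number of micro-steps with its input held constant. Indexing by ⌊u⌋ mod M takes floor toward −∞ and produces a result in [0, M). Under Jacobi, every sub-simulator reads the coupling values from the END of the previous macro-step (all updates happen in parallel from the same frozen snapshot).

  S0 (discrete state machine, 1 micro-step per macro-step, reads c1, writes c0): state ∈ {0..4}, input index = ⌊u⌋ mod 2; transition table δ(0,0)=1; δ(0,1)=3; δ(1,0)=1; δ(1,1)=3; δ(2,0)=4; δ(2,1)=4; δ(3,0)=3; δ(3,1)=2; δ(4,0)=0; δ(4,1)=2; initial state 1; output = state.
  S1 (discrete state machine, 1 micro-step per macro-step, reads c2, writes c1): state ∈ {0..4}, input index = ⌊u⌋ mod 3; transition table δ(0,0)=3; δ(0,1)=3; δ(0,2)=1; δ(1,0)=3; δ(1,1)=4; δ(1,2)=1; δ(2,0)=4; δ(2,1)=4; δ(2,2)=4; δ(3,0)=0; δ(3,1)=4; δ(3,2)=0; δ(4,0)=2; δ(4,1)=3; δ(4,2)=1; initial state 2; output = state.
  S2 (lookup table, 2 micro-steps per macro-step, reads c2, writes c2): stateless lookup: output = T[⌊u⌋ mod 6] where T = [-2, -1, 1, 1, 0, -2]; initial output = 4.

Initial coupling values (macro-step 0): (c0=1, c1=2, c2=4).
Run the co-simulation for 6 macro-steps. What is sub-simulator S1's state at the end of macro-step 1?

macro 1: S0 reads c1=2 → after 1×micro: 1; S1 reads c2=4 → after 1×micro: 4; S2 reads c2=4 → after 2×micro: 0 ⇒ (c0=1, c1=4, c2=0)
macro 2: S0 reads c1=4 → after 1×micro: 1; S1 reads c2=0 → after 1×micro: 2; S2 reads c2=0 → after 2×micro: -2 ⇒ (c0=1, c1=2, c2=-2)
macro 3: S0 reads c1=2 → after 1×micro: 1; S1 reads c2=-2 → after 1×micro: 4; S2 reads c2=-2 → after 2×micro: 0 ⇒ (c0=1, c1=4, c2=0)
macro 4: S0 reads c1=4 → after 1×micro: 1; S1 reads c2=0 → after 1×micro: 2; S2 reads c2=0 → after 2×micro: -2 ⇒ (c0=1, c1=2, c2=-2)
macro 5: S0 reads c1=2 → after 1×micro: 1; S1 reads c2=-2 → after 1×micro: 4; S2 reads c2=-2 → after 2×micro: 0 ⇒ (c0=1, c1=4, c2=0)
macro 6: S0 reads c1=4 → after 1×micro: 1; S1 reads c2=0 → after 1×micro: 2; S2 reads c2=0 → after 2×micro: -2 ⇒ (c0=1, c1=2, c2=-2)

S1 state at macro-step 1 = 4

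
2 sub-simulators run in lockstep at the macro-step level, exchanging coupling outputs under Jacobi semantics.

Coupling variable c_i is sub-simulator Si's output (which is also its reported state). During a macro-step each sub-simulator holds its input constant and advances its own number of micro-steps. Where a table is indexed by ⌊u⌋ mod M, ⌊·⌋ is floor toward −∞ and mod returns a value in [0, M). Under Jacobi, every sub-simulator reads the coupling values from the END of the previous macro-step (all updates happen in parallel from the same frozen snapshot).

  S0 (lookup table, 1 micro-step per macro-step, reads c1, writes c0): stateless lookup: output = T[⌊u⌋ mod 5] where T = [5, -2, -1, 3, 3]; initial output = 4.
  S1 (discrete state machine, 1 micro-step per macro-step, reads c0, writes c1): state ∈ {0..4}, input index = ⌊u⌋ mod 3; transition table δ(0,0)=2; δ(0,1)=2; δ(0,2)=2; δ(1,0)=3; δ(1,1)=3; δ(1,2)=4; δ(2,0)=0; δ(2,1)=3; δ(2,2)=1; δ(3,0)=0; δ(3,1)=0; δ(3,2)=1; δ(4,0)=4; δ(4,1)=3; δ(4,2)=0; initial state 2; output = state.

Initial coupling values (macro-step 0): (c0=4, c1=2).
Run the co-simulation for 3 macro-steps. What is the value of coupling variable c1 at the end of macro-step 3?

c1 at macro-step 3 = 3

macro 1: S0 reads c1=2 → after 1×micro: -1; S1 reads c0=4 → after 1×micro: 3 ⇒ (c0=-1, c1=3)
macro 2: S0 reads c1=3 → after 1×micro: 3; S1 reads c0=-1 → after 1×micro: 1 ⇒ (c0=3, c1=1)
macro 3: S0 reads c1=1 → after 1×micro: -2; S1 reads c0=3 → after 1×micro: 3 ⇒ (c0=-2, c1=3)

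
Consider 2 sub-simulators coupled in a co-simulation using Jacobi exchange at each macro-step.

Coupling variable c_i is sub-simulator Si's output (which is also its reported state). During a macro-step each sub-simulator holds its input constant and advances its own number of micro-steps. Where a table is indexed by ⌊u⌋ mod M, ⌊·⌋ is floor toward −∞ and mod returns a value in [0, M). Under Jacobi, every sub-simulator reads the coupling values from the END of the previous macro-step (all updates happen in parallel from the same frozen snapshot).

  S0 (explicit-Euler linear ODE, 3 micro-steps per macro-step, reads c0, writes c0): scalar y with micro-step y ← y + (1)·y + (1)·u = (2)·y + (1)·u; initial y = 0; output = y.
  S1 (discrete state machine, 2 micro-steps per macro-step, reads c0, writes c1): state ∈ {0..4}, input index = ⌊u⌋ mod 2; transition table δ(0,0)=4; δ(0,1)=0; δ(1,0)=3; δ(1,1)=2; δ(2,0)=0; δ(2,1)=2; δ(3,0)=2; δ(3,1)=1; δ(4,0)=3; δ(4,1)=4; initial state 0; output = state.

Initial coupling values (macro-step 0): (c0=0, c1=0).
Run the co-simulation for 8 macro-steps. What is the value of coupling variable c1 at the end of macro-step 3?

macro 1: S0 reads c0=0 → after 3×micro: 0; S1 reads c0=0 → after 2×micro: 3 ⇒ (c0=0, c1=3)
macro 2: S0 reads c0=0 → after 3×micro: 0; S1 reads c0=0 → after 2×micro: 0 ⇒ (c0=0, c1=0)
macro 3: S0 reads c0=0 → after 3×micro: 0; S1 reads c0=0 → after 2×micro: 3 ⇒ (c0=0, c1=3)
macro 4: S0 reads c0=0 → after 3×micro: 0; S1 reads c0=0 → after 2×micro: 0 ⇒ (c0=0, c1=0)
macro 5: S0 reads c0=0 → after 3×micro: 0; S1 reads c0=0 → after 2×micro: 3 ⇒ (c0=0, c1=3)
macro 6: S0 reads c0=0 → after 3×micro: 0; S1 reads c0=0 → after 2×micro: 0 ⇒ (c0=0, c1=0)
macro 7: S0 reads c0=0 → after 3×micro: 0; S1 reads c0=0 → after 2×micro: 3 ⇒ (c0=0, c1=3)
macro 8: S0 reads c0=0 → after 3×micro: 0; S1 reads c0=0 → after 2×micro: 0 ⇒ (c0=0, c1=0)

c1 at macro-step 3 = 3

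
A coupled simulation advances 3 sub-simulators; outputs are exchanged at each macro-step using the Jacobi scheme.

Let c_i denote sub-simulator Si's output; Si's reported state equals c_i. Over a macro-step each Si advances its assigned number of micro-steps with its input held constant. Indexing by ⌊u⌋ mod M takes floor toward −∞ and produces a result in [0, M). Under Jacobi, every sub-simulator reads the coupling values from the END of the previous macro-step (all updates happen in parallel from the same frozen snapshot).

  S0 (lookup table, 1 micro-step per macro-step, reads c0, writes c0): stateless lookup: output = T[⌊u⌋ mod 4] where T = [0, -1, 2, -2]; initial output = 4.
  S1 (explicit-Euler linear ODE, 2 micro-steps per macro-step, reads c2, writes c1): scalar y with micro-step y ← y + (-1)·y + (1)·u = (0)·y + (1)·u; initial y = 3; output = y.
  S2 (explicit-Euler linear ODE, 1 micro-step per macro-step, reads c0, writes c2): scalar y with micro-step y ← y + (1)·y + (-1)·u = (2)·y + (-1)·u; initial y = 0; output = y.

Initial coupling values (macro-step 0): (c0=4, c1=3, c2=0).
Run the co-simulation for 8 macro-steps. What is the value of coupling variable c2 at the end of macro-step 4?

macro 1: S0 reads c0=4 → after 1×micro: 0; S1 reads c2=0 → after 2×micro: 0; S2 reads c0=4 → after 1×micro: -4 ⇒ (c0=0, c1=0, c2=-4)
macro 2: S0 reads c0=0 → after 1×micro: 0; S1 reads c2=-4 → after 2×micro: -4; S2 reads c0=0 → after 1×micro: -8 ⇒ (c0=0, c1=-4, c2=-8)
macro 3: S0 reads c0=0 → after 1×micro: 0; S1 reads c2=-8 → after 2×micro: -8; S2 reads c0=0 → after 1×micro: -16 ⇒ (c0=0, c1=-8, c2=-16)
macro 4: S0 reads c0=0 → after 1×micro: 0; S1 reads c2=-16 → after 2×micro: -16; S2 reads c0=0 → after 1×micro: -32 ⇒ (c0=0, c1=-16, c2=-32)
macro 5: S0 reads c0=0 → after 1×micro: 0; S1 reads c2=-32 → after 2×micro: -32; S2 reads c0=0 → after 1×micro: -64 ⇒ (c0=0, c1=-32, c2=-64)
macro 6: S0 reads c0=0 → after 1×micro: 0; S1 reads c2=-64 → after 2×micro: -64; S2 reads c0=0 → after 1×micro: -128 ⇒ (c0=0, c1=-64, c2=-128)
macro 7: S0 reads c0=0 → after 1×micro: 0; S1 reads c2=-128 → after 2×micro: -128; S2 reads c0=0 → after 1×micro: -256 ⇒ (c0=0, c1=-128, c2=-256)
macro 8: S0 reads c0=0 → after 1×micro: 0; S1 reads c2=-256 → after 2×micro: -256; S2 reads c0=0 → after 1×micro: -512 ⇒ (c0=0, c1=-256, c2=-512)

c2 at macro-step 4 = -32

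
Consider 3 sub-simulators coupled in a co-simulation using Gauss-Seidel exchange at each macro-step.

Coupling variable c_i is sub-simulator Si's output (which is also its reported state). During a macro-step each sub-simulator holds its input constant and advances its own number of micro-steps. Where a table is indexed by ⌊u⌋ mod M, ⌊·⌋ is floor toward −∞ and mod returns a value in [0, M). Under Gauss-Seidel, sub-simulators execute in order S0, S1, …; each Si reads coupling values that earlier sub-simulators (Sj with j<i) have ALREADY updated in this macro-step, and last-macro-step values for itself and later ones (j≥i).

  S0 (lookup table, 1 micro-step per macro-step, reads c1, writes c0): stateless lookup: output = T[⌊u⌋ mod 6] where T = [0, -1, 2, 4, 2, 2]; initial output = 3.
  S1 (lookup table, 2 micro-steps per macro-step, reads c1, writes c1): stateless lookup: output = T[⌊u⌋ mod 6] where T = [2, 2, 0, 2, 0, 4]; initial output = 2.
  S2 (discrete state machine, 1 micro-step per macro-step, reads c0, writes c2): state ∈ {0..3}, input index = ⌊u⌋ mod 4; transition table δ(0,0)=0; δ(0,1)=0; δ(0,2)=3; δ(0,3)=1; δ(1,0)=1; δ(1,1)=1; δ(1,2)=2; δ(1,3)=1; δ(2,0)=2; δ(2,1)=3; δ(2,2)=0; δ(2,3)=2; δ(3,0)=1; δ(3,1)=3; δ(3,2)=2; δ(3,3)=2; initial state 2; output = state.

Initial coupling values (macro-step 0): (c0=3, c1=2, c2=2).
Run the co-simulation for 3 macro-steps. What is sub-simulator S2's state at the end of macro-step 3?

macro 1: S0 reads c1=2 → after 1×micro: 2; S1 reads c1=2 → after 2×micro: 0; S2 reads c0=2 → after 1×micro: 0 ⇒ (c0=2, c1=0, c2=0)
macro 2: S0 reads c1=0 → after 1×micro: 0; S1 reads c1=0 → after 2×micro: 2; S2 reads c0=0 → after 1×micro: 0 ⇒ (c0=0, c1=2, c2=0)
macro 3: S0 reads c1=2 → after 1×micro: 2; S1 reads c1=2 → after 2×micro: 0; S2 reads c0=2 → after 1×micro: 3 ⇒ (c0=2, c1=0, c2=3)

S2 state at macro-step 3 = 3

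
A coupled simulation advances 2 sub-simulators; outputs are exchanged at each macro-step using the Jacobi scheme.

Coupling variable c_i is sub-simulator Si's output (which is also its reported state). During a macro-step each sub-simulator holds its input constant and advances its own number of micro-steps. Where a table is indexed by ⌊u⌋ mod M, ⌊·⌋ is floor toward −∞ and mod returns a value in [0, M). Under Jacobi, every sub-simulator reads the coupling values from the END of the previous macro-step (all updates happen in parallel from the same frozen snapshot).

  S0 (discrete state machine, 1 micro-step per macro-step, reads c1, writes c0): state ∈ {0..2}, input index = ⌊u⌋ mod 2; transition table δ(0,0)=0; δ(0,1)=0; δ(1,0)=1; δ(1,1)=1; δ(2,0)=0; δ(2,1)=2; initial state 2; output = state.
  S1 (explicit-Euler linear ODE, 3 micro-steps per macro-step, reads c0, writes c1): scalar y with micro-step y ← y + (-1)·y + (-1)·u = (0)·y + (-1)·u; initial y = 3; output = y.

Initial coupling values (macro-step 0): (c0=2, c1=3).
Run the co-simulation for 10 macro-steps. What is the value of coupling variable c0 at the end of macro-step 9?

c0 at macro-step 9 = 0

macro 1: S0 reads c1=3 → after 1×micro: 2; S1 reads c0=2 → after 3×micro: -2 ⇒ (c0=2, c1=-2)
macro 2: S0 reads c1=-2 → after 1×micro: 0; S1 reads c0=2 → after 3×micro: -2 ⇒ (c0=0, c1=-2)
macro 3: S0 reads c1=-2 → after 1×micro: 0; S1 reads c0=0 → after 3×micro: 0 ⇒ (c0=0, c1=0)
macro 4: S0 reads c1=0 → after 1×micro: 0; S1 reads c0=0 → after 3×micro: 0 ⇒ (c0=0, c1=0)
macro 5: S0 reads c1=0 → after 1×micro: 0; S1 reads c0=0 → after 3×micro: 0 ⇒ (c0=0, c1=0)
macro 6: S0 reads c1=0 → after 1×micro: 0; S1 reads c0=0 → after 3×micro: 0 ⇒ (c0=0, c1=0)
macro 7: S0 reads c1=0 → after 1×micro: 0; S1 reads c0=0 → after 3×micro: 0 ⇒ (c0=0, c1=0)
macro 8: S0 reads c1=0 → after 1×micro: 0; S1 reads c0=0 → after 3×micro: 0 ⇒ (c0=0, c1=0)
macro 9: S0 reads c1=0 → after 1×micro: 0; S1 reads c0=0 → after 3×micro: 0 ⇒ (c0=0, c1=0)
macro 10: S0 reads c1=0 → after 1×micro: 0; S1 reads c0=0 → after 3×micro: 0 ⇒ (c0=0, c1=0)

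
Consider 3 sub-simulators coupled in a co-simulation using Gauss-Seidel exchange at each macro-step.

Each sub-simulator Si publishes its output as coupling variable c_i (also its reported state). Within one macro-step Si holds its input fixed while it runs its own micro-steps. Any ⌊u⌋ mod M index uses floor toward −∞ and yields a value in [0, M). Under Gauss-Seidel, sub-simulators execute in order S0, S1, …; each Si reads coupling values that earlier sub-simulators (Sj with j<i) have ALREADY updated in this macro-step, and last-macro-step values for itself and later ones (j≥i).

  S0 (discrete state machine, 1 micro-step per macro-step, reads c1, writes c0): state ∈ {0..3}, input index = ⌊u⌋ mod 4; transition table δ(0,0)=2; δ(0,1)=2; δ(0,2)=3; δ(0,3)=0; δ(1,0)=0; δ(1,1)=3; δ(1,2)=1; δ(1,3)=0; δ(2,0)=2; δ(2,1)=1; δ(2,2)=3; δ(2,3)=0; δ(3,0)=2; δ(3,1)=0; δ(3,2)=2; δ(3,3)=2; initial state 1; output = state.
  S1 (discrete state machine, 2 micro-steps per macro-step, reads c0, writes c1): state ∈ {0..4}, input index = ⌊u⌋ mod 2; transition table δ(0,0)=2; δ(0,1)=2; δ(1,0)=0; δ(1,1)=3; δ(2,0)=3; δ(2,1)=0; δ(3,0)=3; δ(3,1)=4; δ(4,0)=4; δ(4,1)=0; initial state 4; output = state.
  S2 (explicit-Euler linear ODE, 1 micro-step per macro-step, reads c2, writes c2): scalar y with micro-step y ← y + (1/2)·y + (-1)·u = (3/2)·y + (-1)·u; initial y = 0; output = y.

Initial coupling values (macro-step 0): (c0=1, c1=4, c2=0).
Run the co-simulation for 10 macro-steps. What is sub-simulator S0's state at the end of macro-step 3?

macro 1: S0 reads c1=4 → after 1×micro: 0; S1 reads c0=0 → after 2×micro: 4; S2 reads c2=0 → after 1×micro: 0 ⇒ (c0=0, c1=4, c2=0)
macro 2: S0 reads c1=4 → after 1×micro: 2; S1 reads c0=2 → after 2×micro: 4; S2 reads c2=0 → after 1×micro: 0 ⇒ (c0=2, c1=4, c2=0)
macro 3: S0 reads c1=4 → after 1×micro: 2; S1 reads c0=2 → after 2×micro: 4; S2 reads c2=0 → after 1×micro: 0 ⇒ (c0=2, c1=4, c2=0)
macro 4: S0 reads c1=4 → after 1×micro: 2; S1 reads c0=2 → after 2×micro: 4; S2 reads c2=0 → after 1×micro: 0 ⇒ (c0=2, c1=4, c2=0)
macro 5: S0 reads c1=4 → after 1×micro: 2; S1 reads c0=2 → after 2×micro: 4; S2 reads c2=0 → after 1×micro: 0 ⇒ (c0=2, c1=4, c2=0)
macro 6: S0 reads c1=4 → after 1×micro: 2; S1 reads c0=2 → after 2×micro: 4; S2 reads c2=0 → after 1×micro: 0 ⇒ (c0=2, c1=4, c2=0)
macro 7: S0 reads c1=4 → after 1×micro: 2; S1 reads c0=2 → after 2×micro: 4; S2 reads c2=0 → after 1×micro: 0 ⇒ (c0=2, c1=4, c2=0)
macro 8: S0 reads c1=4 → after 1×micro: 2; S1 reads c0=2 → after 2×micro: 4; S2 reads c2=0 → after 1×micro: 0 ⇒ (c0=2, c1=4, c2=0)
macro 9: S0 reads c1=4 → after 1×micro: 2; S1 reads c0=2 → after 2×micro: 4; S2 reads c2=0 → after 1×micro: 0 ⇒ (c0=2, c1=4, c2=0)
macro 10: S0 reads c1=4 → after 1×micro: 2; S1 reads c0=2 → after 2×micro: 4; S2 reads c2=0 → after 1×micro: 0 ⇒ (c0=2, c1=4, c2=0)

S0 state at macro-step 3 = 2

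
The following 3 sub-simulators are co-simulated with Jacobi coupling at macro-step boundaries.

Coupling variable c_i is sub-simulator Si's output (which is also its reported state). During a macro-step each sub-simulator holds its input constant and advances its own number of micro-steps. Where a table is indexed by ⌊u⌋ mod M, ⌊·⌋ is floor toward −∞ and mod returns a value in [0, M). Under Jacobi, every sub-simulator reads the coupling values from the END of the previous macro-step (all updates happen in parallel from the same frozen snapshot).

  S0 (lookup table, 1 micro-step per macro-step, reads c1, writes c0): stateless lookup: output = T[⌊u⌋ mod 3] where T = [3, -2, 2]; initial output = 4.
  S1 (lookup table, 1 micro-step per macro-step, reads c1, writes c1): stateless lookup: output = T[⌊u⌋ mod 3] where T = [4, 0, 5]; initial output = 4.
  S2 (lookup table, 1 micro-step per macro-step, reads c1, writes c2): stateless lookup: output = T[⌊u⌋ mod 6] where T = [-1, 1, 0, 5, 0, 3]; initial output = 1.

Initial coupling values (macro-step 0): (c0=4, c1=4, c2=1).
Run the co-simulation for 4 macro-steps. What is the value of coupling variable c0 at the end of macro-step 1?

macro 1: S0 reads c1=4 → after 1×micro: -2; S1 reads c1=4 → after 1×micro: 0; S2 reads c1=4 → after 1×micro: 0 ⇒ (c0=-2, c1=0, c2=0)
macro 2: S0 reads c1=0 → after 1×micro: 3; S1 reads c1=0 → after 1×micro: 4; S2 reads c1=0 → after 1×micro: -1 ⇒ (c0=3, c1=4, c2=-1)
macro 3: S0 reads c1=4 → after 1×micro: -2; S1 reads c1=4 → after 1×micro: 0; S2 reads c1=4 → after 1×micro: 0 ⇒ (c0=-2, c1=0, c2=0)
macro 4: S0 reads c1=0 → after 1×micro: 3; S1 reads c1=0 → after 1×micro: 4; S2 reads c1=0 → after 1×micro: -1 ⇒ (c0=3, c1=4, c2=-1)

c0 at macro-step 1 = -2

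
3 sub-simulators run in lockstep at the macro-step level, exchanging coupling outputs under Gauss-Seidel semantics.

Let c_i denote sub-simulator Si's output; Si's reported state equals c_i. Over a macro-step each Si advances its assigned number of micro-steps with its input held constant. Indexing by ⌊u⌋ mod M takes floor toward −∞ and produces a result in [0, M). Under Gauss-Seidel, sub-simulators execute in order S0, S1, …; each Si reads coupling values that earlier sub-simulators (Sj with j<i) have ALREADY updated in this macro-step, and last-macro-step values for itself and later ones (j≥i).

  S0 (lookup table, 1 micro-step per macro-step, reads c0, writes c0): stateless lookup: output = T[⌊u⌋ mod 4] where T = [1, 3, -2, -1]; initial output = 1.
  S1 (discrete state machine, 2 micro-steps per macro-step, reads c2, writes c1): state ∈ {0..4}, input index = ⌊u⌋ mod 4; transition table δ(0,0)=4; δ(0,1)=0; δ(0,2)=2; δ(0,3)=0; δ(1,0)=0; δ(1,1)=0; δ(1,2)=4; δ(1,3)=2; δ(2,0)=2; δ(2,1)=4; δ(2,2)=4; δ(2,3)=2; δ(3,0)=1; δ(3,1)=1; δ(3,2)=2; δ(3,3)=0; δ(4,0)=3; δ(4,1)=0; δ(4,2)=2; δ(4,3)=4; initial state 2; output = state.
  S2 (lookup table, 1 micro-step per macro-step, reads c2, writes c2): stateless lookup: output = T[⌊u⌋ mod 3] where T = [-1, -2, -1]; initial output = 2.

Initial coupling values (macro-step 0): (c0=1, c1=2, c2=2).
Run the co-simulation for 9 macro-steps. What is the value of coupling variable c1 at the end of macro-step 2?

c1 at macro-step 2 = 2

macro 1: S0 reads c0=1 → after 1×micro: 3; S1 reads c2=2 → after 2×micro: 2; S2 reads c2=2 → after 1×micro: -1 ⇒ (c0=3, c1=2, c2=-1)
macro 2: S0 reads c0=3 → after 1×micro: -1; S1 reads c2=-1 → after 2×micro: 2; S2 reads c2=-1 → after 1×micro: -1 ⇒ (c0=-1, c1=2, c2=-1)
macro 3: S0 reads c0=-1 → after 1×micro: -1; S1 reads c2=-1 → after 2×micro: 2; S2 reads c2=-1 → after 1×micro: -1 ⇒ (c0=-1, c1=2, c2=-1)
macro 4: S0 reads c0=-1 → after 1×micro: -1; S1 reads c2=-1 → after 2×micro: 2; S2 reads c2=-1 → after 1×micro: -1 ⇒ (c0=-1, c1=2, c2=-1)
macro 5: S0 reads c0=-1 → after 1×micro: -1; S1 reads c2=-1 → after 2×micro: 2; S2 reads c2=-1 → after 1×micro: -1 ⇒ (c0=-1, c1=2, c2=-1)
macro 6: S0 reads c0=-1 → after 1×micro: -1; S1 reads c2=-1 → after 2×micro: 2; S2 reads c2=-1 → after 1×micro: -1 ⇒ (c0=-1, c1=2, c2=-1)
macro 7: S0 reads c0=-1 → after 1×micro: -1; S1 reads c2=-1 → after 2×micro: 2; S2 reads c2=-1 → after 1×micro: -1 ⇒ (c0=-1, c1=2, c2=-1)
macro 8: S0 reads c0=-1 → after 1×micro: -1; S1 reads c2=-1 → after 2×micro: 2; S2 reads c2=-1 → after 1×micro: -1 ⇒ (c0=-1, c1=2, c2=-1)
macro 9: S0 reads c0=-1 → after 1×micro: -1; S1 reads c2=-1 → after 2×micro: 2; S2 reads c2=-1 → after 1×micro: -1 ⇒ (c0=-1, c1=2, c2=-1)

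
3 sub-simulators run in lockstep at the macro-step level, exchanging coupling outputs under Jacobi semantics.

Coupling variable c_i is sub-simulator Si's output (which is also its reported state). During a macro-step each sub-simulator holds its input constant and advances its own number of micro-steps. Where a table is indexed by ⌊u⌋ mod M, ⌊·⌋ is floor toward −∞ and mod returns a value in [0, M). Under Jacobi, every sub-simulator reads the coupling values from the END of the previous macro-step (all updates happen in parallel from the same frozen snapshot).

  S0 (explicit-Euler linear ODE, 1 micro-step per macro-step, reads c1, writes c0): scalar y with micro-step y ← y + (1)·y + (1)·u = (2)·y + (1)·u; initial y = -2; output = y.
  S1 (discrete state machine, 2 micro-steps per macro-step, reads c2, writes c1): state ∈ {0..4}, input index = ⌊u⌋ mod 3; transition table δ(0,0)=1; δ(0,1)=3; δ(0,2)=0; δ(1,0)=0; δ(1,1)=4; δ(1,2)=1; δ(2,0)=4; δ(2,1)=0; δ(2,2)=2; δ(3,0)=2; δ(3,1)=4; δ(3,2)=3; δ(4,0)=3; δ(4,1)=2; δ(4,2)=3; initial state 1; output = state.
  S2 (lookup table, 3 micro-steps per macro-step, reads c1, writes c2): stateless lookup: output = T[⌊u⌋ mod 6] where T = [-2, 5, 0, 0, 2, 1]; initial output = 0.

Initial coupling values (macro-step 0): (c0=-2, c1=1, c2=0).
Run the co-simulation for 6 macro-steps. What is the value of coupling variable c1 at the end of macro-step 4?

c1 at macro-step 4 = 1

macro 1: S0 reads c1=1 → after 1×micro: -3; S1 reads c2=0 → after 2×micro: 1; S2 reads c1=1 → after 3×micro: 5 ⇒ (c0=-3, c1=1, c2=5)
macro 2: S0 reads c1=1 → after 1×micro: -5; S1 reads c2=5 → after 2×micro: 1; S2 reads c1=1 → after 3×micro: 5 ⇒ (c0=-5, c1=1, c2=5)
macro 3: S0 reads c1=1 → after 1×micro: -9; S1 reads c2=5 → after 2×micro: 1; S2 reads c1=1 → after 3×micro: 5 ⇒ (c0=-9, c1=1, c2=5)
macro 4: S0 reads c1=1 → after 1×micro: -17; S1 reads c2=5 → after 2×micro: 1; S2 reads c1=1 → after 3×micro: 5 ⇒ (c0=-17, c1=1, c2=5)
macro 5: S0 reads c1=1 → after 1×micro: -33; S1 reads c2=5 → after 2×micro: 1; S2 reads c1=1 → after 3×micro: 5 ⇒ (c0=-33, c1=1, c2=5)
macro 6: S0 reads c1=1 → after 1×micro: -65; S1 reads c2=5 → after 2×micro: 1; S2 reads c1=1 → after 3×micro: 5 ⇒ (c0=-65, c1=1, c2=5)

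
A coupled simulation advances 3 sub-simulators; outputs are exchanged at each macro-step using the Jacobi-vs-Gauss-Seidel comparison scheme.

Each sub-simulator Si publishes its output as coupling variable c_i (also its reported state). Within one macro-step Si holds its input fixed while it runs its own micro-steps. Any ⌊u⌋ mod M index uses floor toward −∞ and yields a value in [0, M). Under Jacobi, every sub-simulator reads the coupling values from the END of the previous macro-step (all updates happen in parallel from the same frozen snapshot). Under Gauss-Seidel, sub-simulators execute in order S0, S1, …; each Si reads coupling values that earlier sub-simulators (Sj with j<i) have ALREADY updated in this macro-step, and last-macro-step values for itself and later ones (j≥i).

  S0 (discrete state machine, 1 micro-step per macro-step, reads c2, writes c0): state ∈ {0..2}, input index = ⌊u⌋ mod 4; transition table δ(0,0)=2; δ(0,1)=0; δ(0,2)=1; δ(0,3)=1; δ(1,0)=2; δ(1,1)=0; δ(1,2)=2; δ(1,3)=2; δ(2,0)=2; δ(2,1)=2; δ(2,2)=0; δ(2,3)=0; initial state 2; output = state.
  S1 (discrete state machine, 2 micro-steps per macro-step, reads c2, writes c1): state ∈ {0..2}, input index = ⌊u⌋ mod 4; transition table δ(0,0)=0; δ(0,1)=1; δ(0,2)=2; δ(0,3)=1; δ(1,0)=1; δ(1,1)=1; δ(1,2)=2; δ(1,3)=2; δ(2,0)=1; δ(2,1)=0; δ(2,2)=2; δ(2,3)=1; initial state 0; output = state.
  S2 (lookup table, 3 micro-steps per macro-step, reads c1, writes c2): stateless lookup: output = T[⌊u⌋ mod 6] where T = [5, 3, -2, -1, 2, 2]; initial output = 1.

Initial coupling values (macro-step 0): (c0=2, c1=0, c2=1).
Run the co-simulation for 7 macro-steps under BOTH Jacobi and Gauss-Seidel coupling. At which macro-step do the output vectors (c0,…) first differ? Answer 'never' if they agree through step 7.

first divergence at macro-step: 1

[Jacobi] macro 1: S0 reads c2=1 → after 1×micro: 2; S1 reads c2=1 → after 2×micro: 1; S2 reads c1=0 → after 3×micro: 5 ⇒ (c0=2, c1=1, c2=5)
[Jacobi] macro 2: S0 reads c2=5 → after 1×micro: 2; S1 reads c2=5 → after 2×micro: 1; S2 reads c1=1 → after 3×micro: 3 ⇒ (c0=2, c1=1, c2=3)
[Jacobi] macro 3: S0 reads c2=3 → after 1×micro: 0; S1 reads c2=3 → after 2×micro: 1; S2 reads c1=1 → after 3×micro: 3 ⇒ (c0=0, c1=1, c2=3)
[Jacobi] macro 4: S0 reads c2=3 → after 1×micro: 1; S1 reads c2=3 → after 2×micro: 1; S2 reads c1=1 → after 3×micro: 3 ⇒ (c0=1, c1=1, c2=3)
[Jacobi] macro 5: S0 reads c2=3 → after 1×micro: 2; S1 reads c2=3 → after 2×micro: 1; S2 reads c1=1 → after 3×micro: 3 ⇒ (c0=2, c1=1, c2=3)
[Jacobi] macro 6: S0 reads c2=3 → after 1×micro: 0; S1 reads c2=3 → after 2×micro: 1; S2 reads c1=1 → after 3×micro: 3 ⇒ (c0=0, c1=1, c2=3)
[Jacobi] macro 7: S0 reads c2=3 → after 1×micro: 1; S1 reads c2=3 → after 2×micro: 1; S2 reads c1=1 → after 3×micro: 3 ⇒ (c0=1, c1=1, c2=3)
[Gauss-Seidel] macro 1: S0 reads c2=1 → after 1×micro: 2; S1 reads c2=1 → after 2×micro: 1; S2 reads c1=1 → after 3×micro: 3 ⇒ (c0=2, c1=1, c2=3)
[Gauss-Seidel] macro 2: S0 reads c2=3 → after 1×micro: 0; S1 reads c2=3 → after 2×micro: 1; S2 reads c1=1 → after 3×micro: 3 ⇒ (c0=0, c1=1, c2=3)
[Gauss-Seidel] macro 3: S0 reads c2=3 → after 1×micro: 1; S1 reads c2=3 → after 2×micro: 1; S2 reads c1=1 → after 3×micro: 3 ⇒ (c0=1, c1=1, c2=3)
[Gauss-Seidel] macro 4: S0 reads c2=3 → after 1×micro: 2; S1 reads c2=3 → after 2×micro: 1; S2 reads c1=1 → after 3×micro: 3 ⇒ (c0=2, c1=1, c2=3)
[Gauss-Seidel] macro 5: S0 reads c2=3 → after 1×micro: 0; S1 reads c2=3 → after 2×micro: 1; S2 reads c1=1 → after 3×micro: 3 ⇒ (c0=0, c1=1, c2=3)
[Gauss-Seidel] macro 6: S0 reads c2=3 → after 1×micro: 1; S1 reads c2=3 → after 2×micro: 1; S2 reads c1=1 → after 3×micro: 3 ⇒ (c0=1, c1=1, c2=3)
[Gauss-Seidel] macro 7: S0 reads c2=3 → after 1×micro: 2; S1 reads c2=3 → after 2×micro: 1; S2 reads c1=1 → after 3×micro: 3 ⇒ (c0=2, c1=1, c2=3)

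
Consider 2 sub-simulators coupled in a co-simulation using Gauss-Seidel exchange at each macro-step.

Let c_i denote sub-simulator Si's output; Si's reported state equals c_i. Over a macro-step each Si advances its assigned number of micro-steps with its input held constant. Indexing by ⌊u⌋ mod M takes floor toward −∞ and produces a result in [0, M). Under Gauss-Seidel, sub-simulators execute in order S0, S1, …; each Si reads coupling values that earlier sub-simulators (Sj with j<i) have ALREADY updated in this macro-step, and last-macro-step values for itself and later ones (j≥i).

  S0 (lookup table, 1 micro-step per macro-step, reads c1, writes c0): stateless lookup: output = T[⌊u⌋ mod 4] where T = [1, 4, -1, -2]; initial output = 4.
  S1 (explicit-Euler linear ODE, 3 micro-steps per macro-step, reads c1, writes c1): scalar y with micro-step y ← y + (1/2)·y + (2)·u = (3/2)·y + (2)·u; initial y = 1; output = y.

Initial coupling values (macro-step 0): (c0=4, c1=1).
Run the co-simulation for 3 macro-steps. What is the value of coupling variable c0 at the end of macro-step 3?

macro 1: S0 reads c1=1 → after 1×micro: 4; S1 reads c1=1 → after 3×micro: 103/8 ⇒ (c0=4, c1=103/8)
macro 2: S0 reads c1=103/8 → after 1×micro: 1; S1 reads c1=103/8 → after 3×micro: 10609/64 ⇒ (c0=1, c1=10609/64)
macro 3: S0 reads c1=10609/64 → after 1×micro: 4; S1 reads c1=10609/64 → after 3×micro: 1092727/512 ⇒ (c0=4, c1=1092727/512)

c0 at macro-step 3 = 4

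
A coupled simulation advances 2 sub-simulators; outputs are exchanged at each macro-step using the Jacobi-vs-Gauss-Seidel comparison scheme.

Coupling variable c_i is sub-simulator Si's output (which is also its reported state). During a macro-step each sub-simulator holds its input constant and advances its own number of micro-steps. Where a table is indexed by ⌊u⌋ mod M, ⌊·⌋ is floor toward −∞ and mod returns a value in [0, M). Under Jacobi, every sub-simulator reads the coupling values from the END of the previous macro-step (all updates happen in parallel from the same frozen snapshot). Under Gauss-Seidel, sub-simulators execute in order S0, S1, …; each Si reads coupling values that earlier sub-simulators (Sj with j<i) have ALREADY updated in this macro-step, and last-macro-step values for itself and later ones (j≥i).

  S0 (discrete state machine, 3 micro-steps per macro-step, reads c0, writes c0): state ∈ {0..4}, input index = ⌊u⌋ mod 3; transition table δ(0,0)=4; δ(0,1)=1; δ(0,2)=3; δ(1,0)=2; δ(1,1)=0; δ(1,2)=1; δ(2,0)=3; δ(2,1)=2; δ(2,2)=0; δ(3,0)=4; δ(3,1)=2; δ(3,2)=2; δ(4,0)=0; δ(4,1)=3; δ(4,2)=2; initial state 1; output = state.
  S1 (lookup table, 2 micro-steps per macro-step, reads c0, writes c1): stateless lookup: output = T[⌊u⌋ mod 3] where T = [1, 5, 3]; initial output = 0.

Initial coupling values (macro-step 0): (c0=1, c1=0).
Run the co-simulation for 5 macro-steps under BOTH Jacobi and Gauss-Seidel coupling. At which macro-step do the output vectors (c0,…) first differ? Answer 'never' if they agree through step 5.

first divergence at macro-step: 1

[Jacobi] macro 1: S0 reads c0=1 → after 3×micro: 0; S1 reads c0=1 → after 2×micro: 5 ⇒ (c0=0, c1=5)
[Jacobi] macro 2: S0 reads c0=0 → after 3×micro: 4; S1 reads c0=0 → after 2×micro: 1 ⇒ (c0=4, c1=1)
[Jacobi] macro 3: S0 reads c0=4 → after 3×micro: 2; S1 reads c0=4 → after 2×micro: 5 ⇒ (c0=2, c1=5)
[Jacobi] macro 4: S0 reads c0=2 → after 3×micro: 2; S1 reads c0=2 → after 2×micro: 3 ⇒ (c0=2, c1=3)
[Jacobi] macro 5: S0 reads c0=2 → after 3×micro: 2; S1 reads c0=2 → after 2×micro: 3 ⇒ (c0=2, c1=3)
[Gauss-Seidel] macro 1: S0 reads c0=1 → after 3×micro: 0; S1 reads c0=0 → after 2×micro: 1 ⇒ (c0=0, c1=1)
[Gauss-Seidel] macro 2: S0 reads c0=0 → after 3×micro: 4; S1 reads c0=4 → after 2×micro: 5 ⇒ (c0=4, c1=5)
[Gauss-Seidel] macro 3: S0 reads c0=4 → after 3×micro: 2; S1 reads c0=2 → after 2×micro: 3 ⇒ (c0=2, c1=3)
[Gauss-Seidel] macro 4: S0 reads c0=2 → after 3×micro: 2; S1 reads c0=2 → after 2×micro: 3 ⇒ (c0=2, c1=3)
[Gauss-Seidel] macro 5: S0 reads c0=2 → after 3×micro: 2; S1 reads c0=2 → after 2×micro: 3 ⇒ (c0=2, c1=3)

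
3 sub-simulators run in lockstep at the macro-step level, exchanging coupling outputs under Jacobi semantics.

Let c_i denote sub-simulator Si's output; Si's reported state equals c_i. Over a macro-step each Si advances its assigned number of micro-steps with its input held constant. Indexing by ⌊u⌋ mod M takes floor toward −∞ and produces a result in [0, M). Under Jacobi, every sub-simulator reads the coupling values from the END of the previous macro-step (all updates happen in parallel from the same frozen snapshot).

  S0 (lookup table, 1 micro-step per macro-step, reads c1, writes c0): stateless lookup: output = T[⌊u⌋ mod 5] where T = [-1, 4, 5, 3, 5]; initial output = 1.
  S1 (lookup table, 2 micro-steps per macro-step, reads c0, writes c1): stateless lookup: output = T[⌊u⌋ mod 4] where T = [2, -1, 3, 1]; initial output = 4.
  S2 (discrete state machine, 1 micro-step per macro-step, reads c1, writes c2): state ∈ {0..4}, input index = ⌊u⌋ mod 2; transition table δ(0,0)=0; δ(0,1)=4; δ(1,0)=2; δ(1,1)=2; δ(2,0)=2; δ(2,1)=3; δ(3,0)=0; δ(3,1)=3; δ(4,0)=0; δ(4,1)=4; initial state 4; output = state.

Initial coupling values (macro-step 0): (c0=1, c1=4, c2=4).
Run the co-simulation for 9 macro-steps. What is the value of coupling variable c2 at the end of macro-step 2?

macro 1: S0 reads c1=4 → after 1×micro: 5; S1 reads c0=1 → after 2×micro: -1; S2 reads c1=4 → after 1×micro: 0 ⇒ (c0=5, c1=-1, c2=0)
macro 2: S0 reads c1=-1 → after 1×micro: 5; S1 reads c0=5 → after 2×micro: -1; S2 reads c1=-1 → after 1×micro: 4 ⇒ (c0=5, c1=-1, c2=4)
macro 3: S0 reads c1=-1 → after 1×micro: 5; S1 reads c0=5 → after 2×micro: -1; S2 reads c1=-1 → after 1×micro: 4 ⇒ (c0=5, c1=-1, c2=4)
macro 4: S0 reads c1=-1 → after 1×micro: 5; S1 reads c0=5 → after 2×micro: -1; S2 reads c1=-1 → after 1×micro: 4 ⇒ (c0=5, c1=-1, c2=4)
macro 5: S0 reads c1=-1 → after 1×micro: 5; S1 reads c0=5 → after 2×micro: -1; S2 reads c1=-1 → after 1×micro: 4 ⇒ (c0=5, c1=-1, c2=4)
macro 6: S0 reads c1=-1 → after 1×micro: 5; S1 reads c0=5 → after 2×micro: -1; S2 reads c1=-1 → after 1×micro: 4 ⇒ (c0=5, c1=-1, c2=4)
macro 7: S0 reads c1=-1 → after 1×micro: 5; S1 reads c0=5 → after 2×micro: -1; S2 reads c1=-1 → after 1×micro: 4 ⇒ (c0=5, c1=-1, c2=4)
macro 8: S0 reads c1=-1 → after 1×micro: 5; S1 reads c0=5 → after 2×micro: -1; S2 reads c1=-1 → after 1×micro: 4 ⇒ (c0=5, c1=-1, c2=4)
macro 9: S0 reads c1=-1 → after 1×micro: 5; S1 reads c0=5 → after 2×micro: -1; S2 reads c1=-1 → after 1×micro: 4 ⇒ (c0=5, c1=-1, c2=4)

c2 at macro-step 2 = 4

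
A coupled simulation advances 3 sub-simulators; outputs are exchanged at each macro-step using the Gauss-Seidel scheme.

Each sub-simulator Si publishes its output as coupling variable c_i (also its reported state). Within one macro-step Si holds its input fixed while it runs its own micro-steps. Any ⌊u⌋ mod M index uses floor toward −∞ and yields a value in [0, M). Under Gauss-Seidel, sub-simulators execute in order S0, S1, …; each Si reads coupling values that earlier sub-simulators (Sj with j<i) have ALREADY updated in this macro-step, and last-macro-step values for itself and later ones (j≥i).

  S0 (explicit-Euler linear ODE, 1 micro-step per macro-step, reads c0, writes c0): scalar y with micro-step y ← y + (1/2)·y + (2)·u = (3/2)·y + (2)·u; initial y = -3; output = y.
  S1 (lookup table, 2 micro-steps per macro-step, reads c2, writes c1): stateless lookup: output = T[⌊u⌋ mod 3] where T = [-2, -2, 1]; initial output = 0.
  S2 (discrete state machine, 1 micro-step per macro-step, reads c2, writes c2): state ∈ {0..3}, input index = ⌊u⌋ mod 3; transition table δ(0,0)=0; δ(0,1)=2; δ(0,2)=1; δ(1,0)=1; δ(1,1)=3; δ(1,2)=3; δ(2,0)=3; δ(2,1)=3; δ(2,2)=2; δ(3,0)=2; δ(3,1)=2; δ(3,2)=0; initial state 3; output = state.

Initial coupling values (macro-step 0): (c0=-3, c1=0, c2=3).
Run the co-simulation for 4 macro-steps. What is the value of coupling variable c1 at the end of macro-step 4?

macro 1: S0 reads c0=-3 → after 1×micro: -21/2; S1 reads c2=3 → after 2×micro: -2; S2 reads c2=3 → after 1×micro: 2 ⇒ (c0=-21/2, c1=-2, c2=2)
macro 2: S0 reads c0=-21/2 → after 1×micro: -147/4; S1 reads c2=2 → after 2×micro: 1; S2 reads c2=2 → after 1×micro: 2 ⇒ (c0=-147/4, c1=1, c2=2)
macro 3: S0 reads c0=-147/4 → after 1×micro: -1029/8; S1 reads c2=2 → after 2×micro: 1; S2 reads c2=2 → after 1×micro: 2 ⇒ (c0=-1029/8, c1=1, c2=2)
macro 4: S0 reads c0=-1029/8 → after 1×micro: -7203/16; S1 reads c2=2 → after 2×micro: 1; S2 reads c2=2 → after 1×micro: 2 ⇒ (c0=-7203/16, c1=1, c2=2)

c1 at macro-step 4 = 1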